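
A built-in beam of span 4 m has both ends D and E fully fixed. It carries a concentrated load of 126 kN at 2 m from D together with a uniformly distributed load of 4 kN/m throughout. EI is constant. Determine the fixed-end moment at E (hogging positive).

M_E = 68.33 kN·m

Take the two fixed-end moments M_D, M_E as redundants; the released structure is the simple span DE.
End rotations of the released simple span under the applied load (×1/EI):
  at D: point load 126 at a = 2: Pab(L + b)/(6LEI) = 126/EI
  at E: point load 126 at a = 2: Pab(L + a)/(6LEI) = 126/EI
  at D: UDL 4: wL³/(24EI) = 10.67/EI
  at E: UDL 4: wL³/(24EI) = 10.67/EI
  θ_D0 = 136.7/EI,  θ_E0 = 136.7/EI
Flexibility coefficients: a unit moment at one end gives L/(3EI) there and L/(6EI) at the far end, so f₁₁ = f₂₂ = 1.333/EI and f₁₂ = f₂₁ = 0.6667/EI.
Compatibility — zero rotation at each built-in end:
  1.333 M_D + 0.6667 M_E = 136.7
  0.6667 M_D + 1.333 M_E = 136.7
Solving the pair gives M_D = 68.33 kN·m and M_E = 68.33 kN·m (hogging).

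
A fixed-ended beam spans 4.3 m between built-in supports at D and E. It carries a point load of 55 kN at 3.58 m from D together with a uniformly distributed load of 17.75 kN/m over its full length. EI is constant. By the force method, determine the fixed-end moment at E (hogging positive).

Take the two fixed-end moments M_D, M_E as redundants; the released structure is the simple span DE.
Simple-span end rotations at D and E under the given loads:
  at D: point load 55 at a = 3.58: Pab(L + b)/(6LEI) = 27.58/EI
  at E: point load 55 at a = 3.58: Pab(L + a)/(6LEI) = 43.3/EI
  at D: UDL 17.75: wL³/(24EI) = 58.8/EI
  at E: UDL 17.75: wL³/(24EI) = 58.8/EI
  θ_D0 = 86.39/EI,  θ_E0 = 102.1/EI
Flexibility coefficients: a unit moment at one end gives L/(3EI) there and L/(6EI) at the far end, so f₁₁ = f₂₂ = 1.433/EI and f₁₂ = f₂₁ = 0.7167/EI.
Compatibility — zero rotation at each built-in end:
  1.433 M_D + 0.7167 M_E = 86.39
  0.7167 M_D + 1.433 M_E = 102.1
Solving the pair gives M_D = 32.87 kN·m and M_E = 54.8 kN·m (hogging).

M_E = 54.8 kN·m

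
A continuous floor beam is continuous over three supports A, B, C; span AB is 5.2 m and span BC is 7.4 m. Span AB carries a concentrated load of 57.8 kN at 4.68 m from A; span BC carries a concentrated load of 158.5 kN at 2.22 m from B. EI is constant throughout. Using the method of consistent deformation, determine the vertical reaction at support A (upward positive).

R_A = -19.91 kN

Take M_B as the redundant. Released structure: two simple spans AB and BC with a hinge at B.
Discontinuity in slope at B on the released structure — sum the simple-span end rotations:
  span AB: point load 57.8 at a = 4.68: Pab(L + a)/(6LEI) = 44.54/EI
  span BC: point load 158.5 at a = 2.22: Pab(L + b)/(6LEI) = 516.4/EI
  relative rotation θ_0 = (44.54 + 516.4)/EI = 561/EI
A unit hogging moment at B produces rotation L₁/(3EI) + L₂/(3EI) = 4.2/EI.
Slope continuity at B: θ_0 = M_B·4.2/EI, so M_B = 561/4.2 = 133.6 kN·m (hogging).
Span AB, ΣM about A with M_B applied at B: R_B^{AB}·5.2 = 270.5 + 133.6, so R_B^{AB} = 77.71 kN and R_A = 57.8 − 77.71 = -19.91 kN.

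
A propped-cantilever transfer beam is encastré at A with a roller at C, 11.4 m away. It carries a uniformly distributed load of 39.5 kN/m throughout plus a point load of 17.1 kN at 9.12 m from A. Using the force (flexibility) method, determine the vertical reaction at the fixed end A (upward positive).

Take the reaction at C as the redundant and release it; the primary structure is a cantilever fixed at A.
Downward deflection at the released point C due to the loads:
  UDL 39.5: wL⁴/(8EI) = 83392/EI
  point load 17.1 at a = 9.12: Pa²(3L − a)/(6EI) = 5945/EI
  δ_0 = 89338/EI
Tip deflection under a unit load at C: L³/(3EI) = 493.8/EI.
The prop prevents deflection at C: R_C = δ_0/δ_{CC} = 89338/493.8 = 180.9 kN.
Vertical equilibrium: R_A = ΣP − R_C = 467.4 − 180.9 = 286.5 kN.

R_A = 286.5 kN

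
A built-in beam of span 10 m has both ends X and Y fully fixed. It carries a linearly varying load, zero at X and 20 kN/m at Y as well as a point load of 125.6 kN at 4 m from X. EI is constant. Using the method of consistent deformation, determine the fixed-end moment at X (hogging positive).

Release both end moments; the primary structure is a simply-supported span XY with redundants M_X and M_Y.
End rotations of the released simple span under the applied load (×1/EI):
  at X: triangular load, peak 20: 7w₀L³/(360EI) = 388.9/EI
  at Y: triangular load, peak 20: w₀L³/(45EI) = 444.4/EI
  at X: point load 125.6 at a = 4: Pab(L + b)/(6LEI) = 803.8/EI
  at Y: point load 125.6 at a = 4: Pab(L + a)/(6LEI) = 703.4/EI
  θ_X0 = 1193/EI,  θ_Y0 = 1148/EI
Flexibility coefficients: a unit moment at one end gives L/(3EI) there and L/(6EI) at the far end, so f₁₁ = f₂₂ = 3.333/EI and f₁₂ = f₂₁ = 1.667/EI.
Compatibility — zero rotation at each built-in end:
  3.333 M_X + 1.667 M_Y = 1193
  1.667 M_X + 3.333 M_Y = 1148
Solving the pair gives M_X = 247.5 kN·m and M_Y = 220.6 kN·m (hogging).

M_X = 247.5 kN·m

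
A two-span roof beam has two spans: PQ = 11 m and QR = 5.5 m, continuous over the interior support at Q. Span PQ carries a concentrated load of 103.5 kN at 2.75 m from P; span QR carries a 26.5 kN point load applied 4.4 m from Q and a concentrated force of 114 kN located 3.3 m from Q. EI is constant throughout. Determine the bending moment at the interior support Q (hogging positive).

M_Q = 128.7 kN·m

Take M_Q as the redundant. Released structure: two simple spans PQ and QR with a hinge at Q.
Discontinuity in slope at Q on the released structure — sum the simple-span end rotations:
  span PQ: point load 103.5 at a = 2.75: Pab(L + a)/(6LEI) = 489.2/EI
  span QR: point load 26.5 at a = 4.4: Pab(L + b)/(6LEI) = 25.65/EI
  span QR: point load 114 at a = 3.3: Pab(L + b)/(6LEI) = 193.1/EI
  relative rotation θ_0 = (489.2 + 218.8)/EI = 708/EI
A unit hogging moment at Q produces rotation L₁/(3EI) + L₂/(3EI) = 5.5/EI.
Compatibility: M_Q·(L₁+L₂)/(3EI) = θ_0, giving M_Q = 128.7 kN·m (hogging).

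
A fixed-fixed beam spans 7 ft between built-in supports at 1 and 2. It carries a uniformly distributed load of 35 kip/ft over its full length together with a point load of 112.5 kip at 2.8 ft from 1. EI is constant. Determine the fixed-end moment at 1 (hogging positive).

M_1 = 256.3 kip·ft

Take the two fixed-end moments M_1, M_2 as redundants; the released structure is the simple span 12.
Simple-span end rotations at 1 and 2 under the given loads:
  at 1: UDL 35: wL³/(24EI) = 500.2/EI
  at 2: UDL 35: wL³/(24EI) = 500.2/EI
  at 1: point load 112.5 at a = 2.8: Pab(L + b)/(6LEI) = 352.8/EI
  at 2: point load 112.5 at a = 2.8: Pab(L + a)/(6LEI) = 308.7/EI
  θ_10 = 853/EI,  θ_20 = 808.9/EI
Flexibility coefficients: a unit moment at one end gives L/(3EI) there and L/(6EI) at the far end, so f₁₁ = f₂₂ = 2.333/EI and f₁₂ = f₂₁ = 1.167/EI.
Compatibility — zero rotation at each built-in end:
  2.333 M_1 + 1.167 M_2 = 853
  1.167 M_1 + 2.333 M_2 = 808.9
Solving the pair gives M_1 = 256.3 kip·ft and M_2 = 218.5 kip·ft (hogging).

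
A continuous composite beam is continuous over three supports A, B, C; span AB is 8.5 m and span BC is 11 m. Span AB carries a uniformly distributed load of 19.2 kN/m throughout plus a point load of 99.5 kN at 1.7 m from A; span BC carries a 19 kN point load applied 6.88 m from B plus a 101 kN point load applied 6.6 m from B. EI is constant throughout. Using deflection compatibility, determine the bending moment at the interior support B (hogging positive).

M_B = 235.2 kN·m

Take M_B as the redundant. Released structure: two simple spans AB and BC with a hinge at B.
End slopes at the hinge B, treating each span as simply supported:
  span AB: UDL 19.2: wL³/(24EI) = 491.3/EI
  span AB: point load 99.5 at a = 1.7: Pab(L + a)/(6LEI) = 230/EI
  span BC: point load 19 at a = 6.88: Pab(L + b)/(6LEI) = 123.4/EI
  span BC: point load 101 at a = 6.6: Pab(L + b)/(6LEI) = 684.4/EI
  relative rotation θ_0 = (721.3 + 807.8)/EI = 1529/EI
A unit hogging moment at B produces rotation L₁/(3EI) + L₂/(3EI) = 6.5/EI.
Compatibility: M_B·(L₁+L₂)/(3EI) = θ_0, giving M_B = 235.2 kN·m (hogging).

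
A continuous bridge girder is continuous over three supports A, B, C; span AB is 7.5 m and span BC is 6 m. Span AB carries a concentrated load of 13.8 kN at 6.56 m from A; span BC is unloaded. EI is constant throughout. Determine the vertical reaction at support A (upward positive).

R_A = 0.9418 kN

Release continuity at B by inserting a hinge; the redundant is the internal moment M_B. The primary structure is two simply-supported spans AB and BC.
Discontinuity in slope at B on the released structure — sum the simple-span end rotations:
  span AB: point load 13.8 at a = 6.56: Pab(L + a)/(6LEI) = 26.59/EI
  relative rotation θ_0 = (26.59 + 0)/EI = 26.59/EI
A unit hogging moment at B produces rotation L₁/(3EI) + L₂/(3EI) = 4.5/EI.
Slope continuity at B: θ_0 = M_B·4.5/EI, so M_B = 26.59/4.5 = 5.908 kN·m (hogging).
Span AB, ΣM about A with M_B applied at B: R_B^{AB}·7.5 = 90.53 + 5.908, so R_B^{AB} = 12.86 kN and R_A = 13.8 − 12.86 = 0.9418 kN.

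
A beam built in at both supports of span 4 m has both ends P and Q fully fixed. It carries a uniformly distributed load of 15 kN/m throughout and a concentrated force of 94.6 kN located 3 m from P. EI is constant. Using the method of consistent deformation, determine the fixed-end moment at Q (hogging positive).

M_Q = 73.21 kN·m

Take the two fixed-end moments M_P, M_Q as redundants; the released structure is the simple span PQ.
End rotations of the released simple span under the applied load (×1/EI):
  at P: UDL 15: wL³/(24EI) = 40/EI
  at Q: UDL 15: wL³/(24EI) = 40/EI
  at P: point load 94.6 at a = 3: Pab(L + b)/(6LEI) = 59.12/EI
  at Q: point load 94.6 at a = 3: Pab(L + a)/(6LEI) = 82.78/EI
  θ_P0 = 99.12/EI,  θ_Q0 = 122.8/EI
Flexibility coefficients: a unit moment at one end gives L/(3EI) there and L/(6EI) at the far end, so f₁₁ = f₂₂ = 1.333/EI and f₁₂ = f₂₁ = 0.6667/EI.
Compatibility — zero rotation at each built-in end:
  1.333 M_P + 0.6667 M_Q = 99.12
  0.6667 M_P + 1.333 M_Q = 122.8
Solving the pair gives M_P = 37.74 kN·m and M_Q = 73.21 kN·m (hogging).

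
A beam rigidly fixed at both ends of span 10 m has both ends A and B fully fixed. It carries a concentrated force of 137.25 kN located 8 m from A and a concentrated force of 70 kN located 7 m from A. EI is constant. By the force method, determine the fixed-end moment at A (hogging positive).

M_A = 88.02 kN·m

Release both end moments; the primary structure is a simply-supported span AB with redundants M_A and M_B.
Simple-span end rotations at A and B under the given loads:
  at A: point load 137.25 at a = 8: Pab(L + b)/(6LEI) = 439.2/EI
  at B: point load 137.25 at a = 8: Pab(L + a)/(6LEI) = 658.8/EI
  at A: point load 70 at a = 7: Pab(L + b)/(6LEI) = 318.5/EI
  at B: point load 70 at a = 7: Pab(L + a)/(6LEI) = 416.5/EI
  θ_A0 = 757.7/EI,  θ_B0 = 1075/EI
Flexibility coefficients: a unit moment at one end gives L/(3EI) there and L/(6EI) at the far end, so f₁₁ = f₂₂ = 3.333/EI and f₁₂ = f₂₁ = 1.667/EI.
Compatibility — zero rotation at each built-in end:
  3.333 M_A + 1.667 M_B = 757.7
  1.667 M_A + 3.333 M_B = 1075
Solving the pair gives M_A = 88.02 kN·m and M_B = 278.6 kN·m (hogging).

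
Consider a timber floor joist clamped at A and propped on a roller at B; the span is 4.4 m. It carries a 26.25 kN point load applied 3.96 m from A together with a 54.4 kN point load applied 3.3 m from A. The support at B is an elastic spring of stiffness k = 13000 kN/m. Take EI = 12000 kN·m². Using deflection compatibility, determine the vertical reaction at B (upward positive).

R_B = 54.96 kN

Release the roller at B. Primary structure: cantilever fixed at A.
Primary-structure tip deflection at B by superposition:
  point load 26.25 at a = 3.96: Pa²(3L − a)/(6EI) = 633.9/EI
  point load 54.4 at a = 3.3: Pa²(3L − a)/(6EI) = 977.5/EI
  δ_0 = 1611/EI
Tip deflection under a unit load at B: L³/(3EI) = 28.39/EI.
With EI = 12000 kN·m²: δ_0 = 0.13428 m and δ_{BB} = 0.002366 m/kN.
Compatibility — the spring shortens by R_B/k under the reaction it provides: δ_0 − R_B·δ_{BB} = R_B/k. With 1/k = 0.000077 m/kN, R_B = δ_0 / (δ_{BB} + 1/k) = 0.13428 / (0.002366 + 0.000077) = 54.96 kN.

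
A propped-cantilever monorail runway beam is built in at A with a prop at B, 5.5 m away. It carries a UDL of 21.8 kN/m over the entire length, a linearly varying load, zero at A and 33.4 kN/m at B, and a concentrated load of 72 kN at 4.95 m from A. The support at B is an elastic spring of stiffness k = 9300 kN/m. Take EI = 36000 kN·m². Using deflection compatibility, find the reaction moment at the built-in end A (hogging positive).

Remove the prop at B; the released (primary) structure is a cantilever built in at A.
Deflection at B on the released cantilever, summing each load's contribution:
  UDL 21.8: wL⁴/(8EI) = 2494/EI
  triangular load, peak 33.4 at the free end: 11w₀L⁴/(120EI) = 2802/EI
  point load 72 at a = 4.95: Pa²(3L − a)/(6EI) = 3396/EI
  δ_0 = 8691/EI
Flexibility coefficient — unit upward force at B: δ_{BB} = L³/(3EI) = 55.46/EI.
With EI = 36000 kN·m²: δ_0 = 0.24142 m and δ_{BB} = 0.001541 m/kN.
Compatibility — the spring shortens by R_B/k under the reaction it provides: δ_0 − R_B·δ_{BB} = R_B/k. With 1/k = 0.000108 m/kN, R_B = δ_0 / (δ_{BB} + 1/k) = 0.24142 / (0.001541 + 0.000108) = 146.5 kN.
Moment equilibrium about A: M_A = Σ(load moments about A) − R_B·L = 1023 − 146.5×5.5 = 217.2 kN·m.

M_A = 217.2 kN·m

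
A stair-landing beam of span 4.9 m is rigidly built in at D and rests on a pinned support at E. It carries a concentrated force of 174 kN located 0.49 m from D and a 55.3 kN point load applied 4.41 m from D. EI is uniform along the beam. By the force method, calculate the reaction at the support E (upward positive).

Release the roller at E. Primary structure: cantilever fixed at D.
Free-end deflection of the primary structure under the applied loading (downward +):
  point load 174 at a = 0.49: Pa²(3L − a)/(6EI) = 98.94/EI
  point load 55.3 at a = 4.41: Pa²(3L − a)/(6EI) = 1844/EI
  δ_0 = 1943/EI
Flexibility coefficient — unit upward force at E: δ_{EE} = L³/(3EI) = 39.22/EI.
The prop prevents deflection at E: R_E = δ_0/δ_{EE} = 1943/39.22 = 49.56 kN.

R_E = 49.56 kN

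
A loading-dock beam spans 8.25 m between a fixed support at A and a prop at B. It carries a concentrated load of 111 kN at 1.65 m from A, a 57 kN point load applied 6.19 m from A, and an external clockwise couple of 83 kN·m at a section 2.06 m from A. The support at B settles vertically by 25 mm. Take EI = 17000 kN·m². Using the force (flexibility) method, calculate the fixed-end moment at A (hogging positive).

M_A = 234.2 kN·m

Choose R_B as the redundant. The primary structure is the cantilever fixed at A.
Free-end deflection of the primary structure under the applied loading (downward +):
  point load 111 at a = 1.65: Pa²(3L − a)/(6EI) = 1163/EI
  point load 57 at a = 6.19: Pa²(3L − a)/(6EI) = 6756/EI
  clockwise couple 83 at a = 2.06: M₀a(2L − a)/(2EI) = 1234/EI
  δ_0 = 9154/EI
Tip deflection under a unit load at B: L³/(3EI) = 187.2/EI.
With EI = 17000 kN·m²: δ_0 = 0.53846 m and δ_{BB} = 0.01101 m/kN.
Compatibility — the beam at B must follow the support down by 0.025 m: δ_0 − R_B·δ_{BB} = 0.025, so R_B = (0.53846 − 0.025)/0.01101 = 46.64 kN.
Moment equilibrium about A: M_A = Σ(load moments about A) − R_B·L = 619 − 46.64×8.25 = 234.2 kN·m.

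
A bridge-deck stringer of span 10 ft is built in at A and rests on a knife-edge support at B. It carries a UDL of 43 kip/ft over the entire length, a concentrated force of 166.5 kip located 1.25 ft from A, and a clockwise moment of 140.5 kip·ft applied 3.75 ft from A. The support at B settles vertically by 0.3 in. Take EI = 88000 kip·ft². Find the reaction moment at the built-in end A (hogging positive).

Release the roller at B. Primary structure: cantilever fixed at A.
Deflection at B on the released cantilever, summing each load's contribution:
  UDL 43: wL⁴/(8EI) = 53750/EI
  point load 166.5 at a = 1.25: Pa²(3L − a)/(6EI) = 1247/EI
  clockwise couple 140.5 at a = 3.75: M₀a(2L − a)/(2EI) = 4281/EI
  δ_0 = 59277/EI
Flexibility coefficient — unit upward force at B: δ_{BB} = L³/(3EI) = 333.3/EI.
With EI = 88000 kip·ft²: δ_0 = 0.67361 ft and δ_{BB} = 0.003788 ft/kip.
Compatibility — the beam at B must follow the support down by 0.025 ft: δ_0 − R_B·δ_{BB} = 0.025, so R_B = (0.67361 − 0.025)/0.003788 = 171.2 kip.
Moment equilibrium about A: M_A = Σ(load moments about A) − R_B·L = 2499 − 171.2×10 = 786.3 kip·ft.

M_A = 786.3 kip·ft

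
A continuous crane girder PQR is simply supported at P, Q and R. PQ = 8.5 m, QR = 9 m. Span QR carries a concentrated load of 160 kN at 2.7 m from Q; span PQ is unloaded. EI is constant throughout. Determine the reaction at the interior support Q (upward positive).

R_Q = 142.2 kN

Take M_Q as the redundant. Released structure: two simple spans PQ and QR with a hinge at Q.
End slopes at the hinge Q, treating each span as simply supported:
  span QR: point load 160 at a = 2.7: Pab(L + b)/(6LEI) = 771.1/EI
  relative rotation θ_0 = (0 + 771.1)/EI = 771.1/EI
A unit hogging moment at Q produces rotation L₁/(3EI) + L₂/(3EI) = 5.833/EI.
Compatibility: M_Q·(L₁+L₂)/(3EI) = θ_0, giving M_Q = 132.2 kN·m (hogging).
Span PQ, ΣM about P with M_Q applied at Q: R_Q^{PQ}·8.5 = 0 + 132.2, so R_Q^{PQ} = 15.55 kN and R_P = 0 − 15.55 = -15.55 kN.
Span QR, ΣM about R: R_Q^{QR}·9 = 1008 + 132.2, so R_Q^{QR} = 126.7 kN and R_R = 160 − 126.7 = 33.31 kN.
R_Q = 15.55 + 126.7 = 142.2 kN.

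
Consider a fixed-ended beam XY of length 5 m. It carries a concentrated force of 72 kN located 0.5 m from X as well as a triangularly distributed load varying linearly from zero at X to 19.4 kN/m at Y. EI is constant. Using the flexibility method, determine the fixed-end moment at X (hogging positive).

Take the two fixed-end moments M_X, M_Y as redundants; the released structure is the simple span XY.
End rotations of the released simple span under the applied load (×1/EI):
  at X: point load 72 at a = 0.5: Pab(L + b)/(6LEI) = 51.3/EI
  at Y: point load 72 at a = 0.5: Pab(L + a)/(6LEI) = 29.7/EI
  at X: triangular load, peak 19.4: 7w₀L³/(360EI) = 47.15/EI
  at Y: triangular load, peak 19.4: w₀L³/(45EI) = 53.89/EI
  θ_X0 = 98.45/EI,  θ_Y0 = 83.59/EI
Flexibility coefficients: a unit moment at one end gives L/(3EI) there and L/(6EI) at the far end, so f₁₁ = f₂₂ = 1.667/EI and f₁₂ = f₂₁ = 0.8333/EI.
Compatibility — zero rotation at each built-in end:
  1.667 M_X + 0.8333 M_Y = 98.45
  0.8333 M_X + 1.667 M_Y = 83.59
Solving the pair gives M_X = 45.33 kN·m and M_Y = 27.49 kN·m (hogging).

M_X = 45.33 kN·m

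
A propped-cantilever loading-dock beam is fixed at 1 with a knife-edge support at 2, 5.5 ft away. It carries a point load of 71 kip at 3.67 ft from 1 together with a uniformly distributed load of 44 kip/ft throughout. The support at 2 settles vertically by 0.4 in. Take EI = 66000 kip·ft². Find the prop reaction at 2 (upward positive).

Choose R_2 as the redundant. The primary structure is the cantilever fixed at 1.
Free-end deflection of the primary structure under the applied loading (downward +):
  point load 71 at a = 3.67: Pa²(3L − a)/(6EI) = 2045/EI
  UDL 44: wL⁴/(8EI) = 5033/EI
  δ_0 = 7078/EI
Flexibility coefficient — unit upward force at 2: δ_{22} = L³/(3EI) = 55.46/EI.
With EI = 66000 kip·ft²: δ_0 = 0.10724 ft and δ_{22} = 0.00084 ft/kip.
Compatibility — the beam at 2 must follow the support down by 0.03333 ft: δ_0 − R_2·δ_{22} = 0.03333, so R_2 = (0.10724 − 0.03333)/0.00084 = 87.95 kip.

R_2 = 87.95 kip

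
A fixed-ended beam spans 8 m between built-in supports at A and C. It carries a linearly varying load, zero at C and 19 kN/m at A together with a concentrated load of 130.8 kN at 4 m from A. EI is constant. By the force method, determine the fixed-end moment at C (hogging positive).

Release both end moments; the primary structure is a simply-supported span AC with redundants M_A and M_C.
On the primary (simply-supported) span, the end slopes from the loading are:
  at A: triangular load, peak 19: w₀L³/(45EI) = 216.2/EI
  at C: triangular load, peak 19: 7w₀L³/(360EI) = 189.2/EI
  at A: point load 130.8 at a = 4: Pab(L + b)/(6LEI) = 523.2/EI
  at C: point load 130.8 at a = 4: Pab(L + a)/(6LEI) = 523.2/EI
  θ_A0 = 739.4/EI,  θ_C0 = 712.4/EI
Flexibility coefficients: a unit moment at one end gives L/(3EI) there and L/(6EI) at the far end, so f₁₁ = f₂₂ = 2.667/EI and f₁₂ = f₂₁ = 1.333/EI.
Compatibility — zero rotation at each built-in end:
  2.667 M_A + 1.333 M_C = 739.4
  1.333 M_A + 2.667 M_C = 712.4
Solving the pair gives M_A = 191.6 kN·m and M_C = 171.3 kN·m (hogging).

M_C = 171.3 kN·m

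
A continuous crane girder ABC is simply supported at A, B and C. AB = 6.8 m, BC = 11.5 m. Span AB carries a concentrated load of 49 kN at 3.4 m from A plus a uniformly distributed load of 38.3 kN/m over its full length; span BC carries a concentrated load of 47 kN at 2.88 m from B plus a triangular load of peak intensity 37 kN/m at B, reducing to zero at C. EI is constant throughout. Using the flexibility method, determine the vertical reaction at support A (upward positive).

R_A = 100.9 kN

Insert a hinge at B; M_B is the redundant, and each span becomes simply supported.
End slopes at the hinge B, treating each span as simply supported:
  span AB: point load 49 at a = 3.4: Pab(L + a)/(6LEI) = 141.6/EI
  span AB: UDL 38.3: wL³/(24EI) = 501.8/EI
  span BC: point load 47 at a = 2.88: Pab(L + b)/(6LEI) = 340.2/EI
  span BC: triangular load, peak 37: w₀L³/(45EI) = 1250/EI
  relative rotation θ_0 = (643.4 + 1591)/EI = 2234/EI
A unit hogging moment at B produces rotation L₁/(3EI) + L₂/(3EI) = 6.1/EI.
Compatibility: M_B·(L₁+L₂)/(3EI) = θ_0, giving M_B = 366.2 kN·m (hogging).
Span AB, ΣM about A with M_B applied at B: R_B^{AB}·6.8 = 1052 + 366.2, so R_B^{AB} = 208.6 kN and R_A = 309.4 − 208.6 = 100.9 kN.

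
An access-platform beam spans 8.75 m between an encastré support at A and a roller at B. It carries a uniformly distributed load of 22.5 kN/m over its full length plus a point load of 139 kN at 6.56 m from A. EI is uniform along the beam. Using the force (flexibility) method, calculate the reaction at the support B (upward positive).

R_B = 161.7 kN

Remove the prop at B; the released (primary) structure is a cantilever built in at A.
Free-end deflection of the primary structure under the applied loading (downward +):
  UDL 22.5: wL⁴/(8EI) = 16486/EI
  point load 139 at a = 6.56: Pa²(3L − a)/(6EI) = 19630/EI
  δ_0 = 36116/EI
Tip deflection under a unit load at B: L³/(3EI) = 223.3/EI.
Compatibility at B: δ_0 − R_B·δ_{BB} = 0, so R_B = 36116/223.3 = 161.7 kN.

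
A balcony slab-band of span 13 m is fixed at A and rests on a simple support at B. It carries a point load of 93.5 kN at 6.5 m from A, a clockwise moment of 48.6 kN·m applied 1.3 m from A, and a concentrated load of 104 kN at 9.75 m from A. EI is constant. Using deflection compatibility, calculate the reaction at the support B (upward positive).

Choose R_B as the redundant. The primary structure is the cantilever fixed at A.
Primary-structure tip deflection at B by superposition:
  point load 93.5 at a = 6.5: Pa²(3L − a)/(6EI) = 21398/EI
  clockwise couple 48.6 at a = 1.3: M₀a(2L − a)/(2EI) = 780.3/EI
  point load 104 at a = 9.75: Pa²(3L − a)/(6EI) = 48197/EI
  δ_0 = 70375/EI
Flexibility coefficient — unit upward force at B: δ_{BB} = L³/(3EI) = 732.3/EI.
Compatibility at B: δ_0 − R_B·δ_{BB} = 0, so R_B = 70375/732.3 = 96.1 kN.

R_B = 96.1 kN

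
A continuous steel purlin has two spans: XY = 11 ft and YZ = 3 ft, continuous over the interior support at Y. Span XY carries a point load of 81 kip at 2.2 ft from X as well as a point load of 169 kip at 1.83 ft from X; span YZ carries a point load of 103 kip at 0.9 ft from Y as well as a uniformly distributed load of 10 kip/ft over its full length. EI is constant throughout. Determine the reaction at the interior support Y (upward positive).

Insert a hinge at Y; M_Y is the redundant, and each span becomes simply supported.
Rotations at Y on the released spans (each span's end-slope, ×1/EI):
  span XY: point load 81 at a = 2.2: Pab(L + a)/(6LEI) = 313.6/EI
  span XY: point load 169 at a = 1.83: Pab(L + a)/(6LEI) = 551.3/EI
  span YZ: point load 103 at a = 0.9: Pab(L + b)/(6LEI) = 55.16/EI
  span YZ: UDL 10: wL³/(24EI) = 11.25/EI
  relative rotation θ_0 = (864.9 + 66.41)/EI = 931.3/EI
A unit hogging moment at Y produces rotation L₁/(3EI) + L₂/(3EI) = 4.667/EI.
Compatibility: M_Y·(L₁+L₂)/(3EI) = θ_0, giving M_Y = 199.6 kip·ft (hogging).
Span XY, ΣM about X with M_Y applied at Y: R_Y^{XY}·11 = 487.5 + 199.6, so R_Y^{XY} = 62.46 kip and R_X = 250 − 62.46 = 187.5 kip.
Span YZ, ΣM about Z: R_Y^{YZ}·3 = 261.3 + 199.6, so R_Y^{YZ} = 153.6 kip and R_Z = 133 − 153.6 = -20.62 kip.
R_Y = 62.46 + 153.6 = 216.1 kip.

R_Y = 216.1 kip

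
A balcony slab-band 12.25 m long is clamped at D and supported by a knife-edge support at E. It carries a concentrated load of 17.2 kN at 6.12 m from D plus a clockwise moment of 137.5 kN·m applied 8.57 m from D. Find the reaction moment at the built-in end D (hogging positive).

Remove the prop at E; the released (primary) structure is a cantilever built in at D.
Free-end deflection of the primary structure under the applied loading (downward +):
  point load 17.2 at a = 6.12: Pa²(3L − a)/(6EI) = 3289/EI
  clockwise couple 137.5 at a = 8.57: M₀a(2L − a)/(2EI) = 9386/EI
  δ_0 = 12674/EI
Flexibility coefficient — unit upward force at E: δ_{EE} = L³/(3EI) = 612.8/EI.
The prop prevents deflection at E: R_E = δ_0/δ_{EE} = 12674/612.8 = 20.68 kN.
Moment equilibrium about D: M_D = Σ(load moments about D) − R_E·L = 242.8 − 20.68×12.25 = -10.62 kN·m.

M_D = -10.62 kN·m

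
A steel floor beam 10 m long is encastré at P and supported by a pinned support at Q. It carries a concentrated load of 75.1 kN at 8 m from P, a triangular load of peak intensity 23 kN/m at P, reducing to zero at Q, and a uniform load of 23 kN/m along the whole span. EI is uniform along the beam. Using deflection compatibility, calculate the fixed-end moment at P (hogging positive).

Remove the prop at Q; the released (primary) structure is a cantilever built in at P.
Primary-structure tip deflection at Q by superposition:
  point load 75.1 at a = 8: Pa²(3L − a)/(6EI) = 17623/EI
  triangular load, peak 23 at the fixed end: w₀L⁴/(30EI) = 7667/EI
  UDL 23: wL⁴/(8EI) = 28750/EI
  δ_0 = 54040/EI
Tip deflection under a unit load at Q: L³/(3EI) = 333.3/EI.
The prop prevents deflection at Q: R_Q = δ_0/δ_{QQ} = 54040/333.3 = 162.1 kN.
Moment equilibrium about P: M_P = Σ(load moments about P) − R_Q·L = 2134 − 162.1×10 = 512.9 kN·m.

M_P = 512.9 kN·m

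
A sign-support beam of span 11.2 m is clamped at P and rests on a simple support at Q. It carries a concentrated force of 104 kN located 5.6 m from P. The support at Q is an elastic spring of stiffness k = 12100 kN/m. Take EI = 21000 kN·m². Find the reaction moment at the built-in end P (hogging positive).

Remove the prop at Q; the released (primary) structure is a cantilever built in at P.
Free-end deflection of the primary structure under the applied loading (downward +):
  point load 104 at a = 5.6: Pa²(3L − a)/(6EI) = 15220/EI
Flexibility coefficient — unit upward force at Q: δ_{QQ} = L³/(3EI) = 468.3/EI.
With EI = 21000 kN·m²: δ_0 = 0.72476 m and δ_{QQ} = 0.0223 m/kN.
Compatibility — the spring shortens by R_Q/k under the reaction it provides: δ_0 − R_Q·δ_{QQ} = R_Q/k. With 1/k = 0.000083 m/kN, R_Q = δ_0 / (δ_{QQ} + 1/k) = 0.72476 / (0.0223 + 0.000083) = 32.38 kN.
Moment equilibrium about P: M_P = Σ(load moments about P) − R_Q·L = 582.4 − 32.38×11.2 = 219.7 kN·m.

M_P = 219.7 kN·m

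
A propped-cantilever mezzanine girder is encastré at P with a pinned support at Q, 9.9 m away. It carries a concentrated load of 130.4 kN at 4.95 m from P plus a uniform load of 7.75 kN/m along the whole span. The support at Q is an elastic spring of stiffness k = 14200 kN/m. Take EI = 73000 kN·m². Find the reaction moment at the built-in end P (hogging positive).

Remove the prop at Q; the released (primary) structure is a cantilever built in at P.
Primary-structure tip deflection at Q by superposition:
  point load 130.4 at a = 4.95: Pa²(3L − a)/(6EI) = 13180/EI
  UDL 7.75: wL⁴/(8EI) = 9306/EI
  δ_0 = 22486/EI
Flexibility coefficient — unit upward force at Q: δ_{QQ} = L³/(3EI) = 323.4/EI.
With EI = 73000 kN·m²: δ_0 = 0.30802 m and δ_{QQ} = 0.004431 m/kN.
Compatibility — the spring shortens by R_Q/k under the reaction it provides: δ_0 − R_Q·δ_{QQ} = R_Q/k. With 1/k = 0.00007 m/kN, R_Q = δ_0 / (δ_{QQ} + 1/k) = 0.30802 / (0.004431 + 0.00007) = 68.43 kN.
Moment equilibrium about P: M_P = Σ(load moments about P) − R_Q·L = 1025 − 68.43×9.9 = 347.8 kN·m.

M_P = 347.8 kN·m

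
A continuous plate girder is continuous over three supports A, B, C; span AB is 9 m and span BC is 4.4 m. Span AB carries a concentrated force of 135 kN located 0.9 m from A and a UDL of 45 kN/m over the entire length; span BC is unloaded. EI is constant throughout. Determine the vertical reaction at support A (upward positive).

R_A = 285.5 kN

Release continuity at B by inserting a hinge; the redundant is the internal moment M_B. The primary structure is two simply-supported spans AB and BC.
Discontinuity in slope at B on the released structure — sum the simple-span end rotations:
  span AB: point load 135 at a = 0.9: Pab(L + a)/(6LEI) = 180.4/EI
  span AB: UDL 45: wL³/(24EI) = 1367/EI
  relative rotation θ_0 = (1547 + 0)/EI = 1547/EI
A unit hogging moment at B produces rotation L₁/(3EI) + L₂/(3EI) = 4.467/EI.
Slope continuity at B: θ_0 = M_B·4.467/EI, so M_B = 1547/4.467 = 346.4 kN·m (hogging).
Span AB, ΣM about A with M_B applied at B: R_B^{AB}·9 = 1944 + 346.4, so R_B^{AB} = 254.5 kN and R_A = 540 − 254.5 = 285.5 kN.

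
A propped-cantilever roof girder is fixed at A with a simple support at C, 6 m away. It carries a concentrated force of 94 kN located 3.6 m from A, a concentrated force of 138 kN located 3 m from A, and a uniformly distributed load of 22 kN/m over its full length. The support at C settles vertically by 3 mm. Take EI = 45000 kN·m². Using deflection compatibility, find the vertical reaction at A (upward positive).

Choose R_C as the redundant. The primary structure is the cantilever fixed at A.
Free-end deflection of the primary structure under the applied loading (downward +):
  point load 94 at a = 3.6: Pa²(3L − a)/(6EI) = 2924/EI
  point load 138 at a = 3: Pa²(3L − a)/(6EI) = 3105/EI
  UDL 22: wL⁴/(8EI) = 3564/EI
  δ_0 = 9593/EI
Flexibility coefficient — unit upward force at C: δ_{CC} = L³/(3EI) = 72/EI.
With EI = 45000 kN·m²: δ_0 = 0.21317 m and δ_{CC} = 0.0016 m/kN.
Compatibility — the beam at C must follow the support down by 0.003 m: δ_0 − R_C·δ_{CC} = 0.003, so R_C = (0.21317 − 0.003)/0.0016 = 131.4 kN.
Vertical equilibrium: R_A = ΣP − R_C = 364 − 131.4 = 232.6 kN.

R_A = 232.6 kN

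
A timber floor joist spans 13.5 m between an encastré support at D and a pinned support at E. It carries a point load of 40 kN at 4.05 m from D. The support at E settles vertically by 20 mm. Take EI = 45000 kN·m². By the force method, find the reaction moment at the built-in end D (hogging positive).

Remove the prop at E; the released (primary) structure is a cantilever built in at D.
Primary-structure tip deflection at E by superposition:
  point load 40 at a = 4.05: Pa²(3L − a)/(6EI) = 3986/EI
Tip deflection under a unit load at E: L³/(3EI) = 820.1/EI.
With EI = 45000 kN·m²: δ_0 = 0.088573 m and δ_{EE} = 0.018225 m/kN.
Compatibility — the beam at E must follow the support down by 0.02 m: δ_0 − R_E·δ_{EE} = 0.02, so R_E = (0.088573 − 0.02)/0.018225 = 3.763 kN.
Moment equilibrium about D: M_D = Σ(load moments about D) − R_E·L = 162 − 3.763×13.5 = 111.2 kN·m.

M_D = 111.2 kN·m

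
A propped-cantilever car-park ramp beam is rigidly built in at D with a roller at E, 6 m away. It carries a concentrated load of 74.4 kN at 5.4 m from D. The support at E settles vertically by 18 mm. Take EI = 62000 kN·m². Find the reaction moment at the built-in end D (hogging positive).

M_D = 115.1 kN·m

Take the reaction at E as the redundant and release it; the primary structure is a cantilever fixed at D.
Primary-structure tip deflection at E by superposition:
  point load 74.4 at a = 5.4: Pa²(3L − a)/(6EI) = 4556/EI
Flexibility coefficient — unit upward force at E: δ_{EE} = L³/(3EI) = 72/EI.
With EI = 62000 kN·m²: δ_0 = 0.073483 m and δ_{EE} = 0.001161 m/kN.
Compatibility — the beam at E must follow the support down by 0.018 m: δ_0 − R_E·δ_{EE} = 0.018, so R_E = (0.073483 − 0.018)/0.001161 = 47.78 kN.
Moment equilibrium about D: M_D = Σ(load moments about D) − R_E·L = 401.8 − 47.78×6 = 115.1 kN·m.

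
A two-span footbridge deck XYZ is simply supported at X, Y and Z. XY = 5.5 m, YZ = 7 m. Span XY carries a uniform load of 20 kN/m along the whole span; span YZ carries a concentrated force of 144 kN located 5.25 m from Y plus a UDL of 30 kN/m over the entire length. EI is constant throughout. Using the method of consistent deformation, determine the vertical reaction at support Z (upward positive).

Release continuity at Y by inserting a hinge; the redundant is the internal moment M_Y. The primary structure is two simply-supported spans XY and YZ.
End slopes at the hinge Y, treating each span as simply supported:
  span XY: UDL 20: wL³/(24EI) = 138.6/EI
  span YZ: point load 144 at a = 5.25: Pab(L + b)/(6LEI) = 275.6/EI
  span YZ: UDL 30: wL³/(24EI) = 428.8/EI
  relative rotation θ_0 = (138.6 + 704.4)/EI = 843/EI
A unit hogging moment at Y produces rotation L₁/(3EI) + L₂/(3EI) = 4.167/EI.
Compatibility: M_Y·(L₁+L₂)/(3EI) = θ_0, giving M_Y = 202.3 kN·m (hogging).
Span YZ, ΣM about Z: R_Y^{YZ}·7 = 987 + 202.3, so R_Y^{YZ} = 169.9 kN and R_Z = 354 − 169.9 = 184.1 kN.

R_Z = 184.1 kN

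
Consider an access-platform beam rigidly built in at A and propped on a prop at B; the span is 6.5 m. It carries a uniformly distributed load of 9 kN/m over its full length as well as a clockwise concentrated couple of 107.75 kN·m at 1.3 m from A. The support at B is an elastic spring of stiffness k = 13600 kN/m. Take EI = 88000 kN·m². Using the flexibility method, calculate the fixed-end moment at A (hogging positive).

Release the roller at B. Primary structure: cantilever fixed at A.
Free-end deflection of the primary structure under the applied loading (downward +):
  UDL 9: wL⁴/(8EI) = 2008/EI
  clockwise couple 107.75 at a = 1.3: M₀a(2L − a)/(2EI) = 819.4/EI
  δ_0 = 2828/EI
Flexibility coefficient — unit upward force at B: δ_{BB} = L³/(3EI) = 91.54/EI.
With EI = 88000 kN·m²: δ_0 = 0.032132 m and δ_{BB} = 0.00104 m/kN.
Compatibility — the spring shortens by R_B/k under the reaction it provides: δ_0 − R_B·δ_{BB} = R_B/k. With 1/k = 0.000074 m/kN, R_B = δ_0 / (δ_{BB} + 1/k) = 0.032132 / (0.00104 + 0.000074) = 28.85 kN.
Moment equilibrium about A: M_A = Σ(load moments about A) − R_B·L = 297.9 − 28.85×6.5 = 110.4 kN·m.

M_A = 110.4 kN·m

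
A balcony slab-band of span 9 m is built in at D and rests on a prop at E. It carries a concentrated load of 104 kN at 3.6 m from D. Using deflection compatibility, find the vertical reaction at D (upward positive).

R_D = 82.37 kN

Release the roller at E. Primary structure: cantilever fixed at D.
Deflection at E on the released cantilever, summing each load's contribution:
  point load 104 at a = 3.6: Pa²(3L − a)/(6EI) = 5257/EI
Tip deflection under a unit load at E: L³/(3EI) = 243/EI.
Compatibility at E: δ_0 − R_E·δ_{EE} = 0, so R_E = 5257/243 = 21.63 kN.
Vertical equilibrium: R_D = ΣP − R_E = 104 − 21.63 = 82.37 kN.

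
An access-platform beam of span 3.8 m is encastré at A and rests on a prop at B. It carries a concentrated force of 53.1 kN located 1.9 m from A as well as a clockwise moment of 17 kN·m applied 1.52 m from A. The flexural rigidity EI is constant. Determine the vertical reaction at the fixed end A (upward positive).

Take the reaction at B as the redundant and release it; the primary structure is a cantilever fixed at A.
Deflection at B on the released cantilever, summing each load's contribution:
  point load 53.1 at a = 1.9: Pa²(3L − a)/(6EI) = 303.5/EI
  clockwise couple 17 at a = 1.52: M₀a(2L − a)/(2EI) = 78.55/EI
  δ_0 = 382.1/EI
Flexibility coefficient — unit upward force at B: δ_{BB} = L³/(3EI) = 18.29/EI.
The prop prevents deflection at B: R_B = δ_0/δ_{BB} = 382.1/18.29 = 20.89 kN.
Vertical equilibrium: R_A = ΣP − R_B = 53.1 − 20.89 = 32.21 kN.

R_A = 32.21 kN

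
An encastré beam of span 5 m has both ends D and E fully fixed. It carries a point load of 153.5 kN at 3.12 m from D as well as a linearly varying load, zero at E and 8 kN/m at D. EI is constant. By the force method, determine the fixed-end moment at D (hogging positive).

Release both end moments; the primary structure is a simply-supported span DE with redundants M_D and M_E.
Simple-span end rotations at D and E under the given loads:
  at D: point load 153.5 at a = 3.12: Pab(L + b)/(6LEI) = 206.5/EI
  at E: point load 153.5 at a = 3.12: Pab(L + a)/(6LEI) = 243.7/EI
  at D: triangular load, peak 8: w₀L³/(45EI) = 22.22/EI
  at E: triangular load, peak 8: 7w₀L³/(360EI) = 19.44/EI
  θ_D0 = 228.7/EI,  θ_E0 = 263.1/EI
Flexibility coefficients: a unit moment at one end gives L/(3EI) there and L/(6EI) at the far end, so f₁₁ = f₂₂ = 1.667/EI and f₁₂ = f₂₁ = 0.8333/EI.
Compatibility — zero rotation at each built-in end:
  1.667 M_D + 0.8333 M_E = 228.7
  0.8333 M_D + 1.667 M_E = 263.1
Solving the pair gives M_D = 77.71 kN·m and M_E = 119 kN·m (hogging).

M_D = 77.71 kN·m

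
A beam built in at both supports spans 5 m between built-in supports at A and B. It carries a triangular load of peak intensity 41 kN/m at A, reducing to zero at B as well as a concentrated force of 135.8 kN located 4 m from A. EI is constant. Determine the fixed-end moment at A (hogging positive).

M_A = 72.98 kN·m

Take the two fixed-end moments M_A, M_B as redundants; the released structure is the simple span AB.
On the primary (simply-supported) span, the end slopes from the loading are:
  at A: triangular load, peak 41: w₀L³/(45EI) = 113.9/EI
  at B: triangular load, peak 41: 7w₀L³/(360EI) = 99.65/EI
  at A: point load 135.8 at a = 4: Pab(L + b)/(6LEI) = 108.6/EI
  at B: point load 135.8 at a = 4: Pab(L + a)/(6LEI) = 163/EI
  θ_A0 = 222.5/EI,  θ_B0 = 262.6/EI
Flexibility coefficients: a unit moment at one end gives L/(3EI) there and L/(6EI) at the far end, so f₁₁ = f₂₂ = 1.667/EI and f₁₂ = f₂₁ = 0.8333/EI.
Compatibility — zero rotation at each built-in end:
  1.667 M_A + 0.8333 M_B = 222.5
  0.8333 M_A + 1.667 M_B = 262.6
Solving the pair gives M_A = 72.98 kN·m and M_B = 121.1 kN·m (hogging).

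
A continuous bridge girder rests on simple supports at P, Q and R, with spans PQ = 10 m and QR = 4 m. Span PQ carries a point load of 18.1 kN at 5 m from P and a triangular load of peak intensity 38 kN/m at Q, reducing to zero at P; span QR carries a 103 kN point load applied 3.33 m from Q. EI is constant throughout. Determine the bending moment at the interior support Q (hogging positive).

Release continuity at Q by inserting a hinge; the redundant is the internal moment M_Q. The primary structure is two simply-supported spans PQ and QR.
Rotations at Q on the released spans (each span's end-slope, ×1/EI):
  span PQ: point load 18.1 at a = 5: Pab(L + a)/(6LEI) = 113.1/EI
  span PQ: triangular load, peak 38: w₀L³/(45EI) = 844.4/EI
  span QR: point load 103 at a = 3.33: Pab(L + b)/(6LEI) = 44.72/EI
  relative rotation θ_0 = (957.6 + 44.72)/EI = 1002/EI
A unit hogging moment at Q produces rotation L₁/(3EI) + L₂/(3EI) = 4.667/EI.
Compatibility: M_Q·(L₁+L₂)/(3EI) = θ_0, giving M_Q = 214.8 kN·m (hogging).

M_Q = 214.8 kN·m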